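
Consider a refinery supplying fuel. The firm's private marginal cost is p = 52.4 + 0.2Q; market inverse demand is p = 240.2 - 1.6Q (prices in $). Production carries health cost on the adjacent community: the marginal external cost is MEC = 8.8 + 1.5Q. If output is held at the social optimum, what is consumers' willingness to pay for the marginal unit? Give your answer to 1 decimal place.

Social marginal cost = private MC + MEC = 61.2 + 1.7Q.
Set SMC = demand: 61.2 + 1.7Q = 240.2 - 1.6Q → Q* = 54.2424.
Consumer price on the demand curve at Q*: 240.2 − 1.6×54.2424 = 153.4122.

P = $153.4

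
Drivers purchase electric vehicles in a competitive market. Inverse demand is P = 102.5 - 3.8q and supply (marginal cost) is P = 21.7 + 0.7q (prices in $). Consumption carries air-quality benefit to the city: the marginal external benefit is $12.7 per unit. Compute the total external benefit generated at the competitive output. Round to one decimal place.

$228.0

Market equilibrium (private): 21.7 + 0.7q = 102.5 - 3.8q → q_m = 17.9556.
Total external benefit = MEB × q_m = 12.7 × 17.9556 = 228.0361.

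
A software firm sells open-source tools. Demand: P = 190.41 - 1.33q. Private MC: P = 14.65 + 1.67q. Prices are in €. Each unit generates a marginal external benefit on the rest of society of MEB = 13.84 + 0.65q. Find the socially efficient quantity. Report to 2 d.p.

Social marginal cost = private MC − MEB = 0.81 + 1.02q.
Set SMC = demand: 0.81 + 1.02q = 190.41 - 1.33q → q* = 80.6809.

q* = 80.68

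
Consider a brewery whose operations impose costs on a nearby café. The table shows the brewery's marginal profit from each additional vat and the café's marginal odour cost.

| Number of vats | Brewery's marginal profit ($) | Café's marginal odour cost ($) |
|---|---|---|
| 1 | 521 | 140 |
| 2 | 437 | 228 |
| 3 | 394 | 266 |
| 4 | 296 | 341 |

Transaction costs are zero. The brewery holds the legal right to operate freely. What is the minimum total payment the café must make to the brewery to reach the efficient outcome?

Left alone the brewery would choose level 4 (marginal profit stays positive).
Efficient level: k* = 3 (marginal profit ≥ marginal odour cost through 3).
The café must at least cover the brewery's forgone profit from cutting 4→3: 296 = 296.

$296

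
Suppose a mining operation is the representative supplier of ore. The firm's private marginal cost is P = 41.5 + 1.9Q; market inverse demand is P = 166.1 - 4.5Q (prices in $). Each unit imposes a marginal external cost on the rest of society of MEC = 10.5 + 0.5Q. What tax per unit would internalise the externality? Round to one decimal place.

tax = $18.8 per unit

Social marginal cost = private MC + MEC = 52.0 + 2.4Q.
Set SMC = demand: 52.0 + 2.4Q = 166.1 - 4.5Q → Q* = 16.5362.
The Pigouvian tax equals MEC at Q*: 10.5 + 0.5×16.5362 = 18.7681.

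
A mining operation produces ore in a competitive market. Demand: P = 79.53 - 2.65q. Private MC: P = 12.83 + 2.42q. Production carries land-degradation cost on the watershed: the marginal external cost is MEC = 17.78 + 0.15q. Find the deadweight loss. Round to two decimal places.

DWL = 37.38

Market equilibrium (private): 12.83 + 2.42q = 79.53 - 2.65q → q_m = 13.1558.
Social marginal cost = private MC + MEC = 30.61 + 2.57q.
Set SMC = demand: 30.61 + 2.57q = 79.53 - 2.65q → q* = 9.3716.
Height of the DWL triangle at q_m is SMC(q_m) − demand(q_m) = MEC(q_m) = 19.7534.
DWL = ½ × 3.7842 × 19.7534 = 37.3754.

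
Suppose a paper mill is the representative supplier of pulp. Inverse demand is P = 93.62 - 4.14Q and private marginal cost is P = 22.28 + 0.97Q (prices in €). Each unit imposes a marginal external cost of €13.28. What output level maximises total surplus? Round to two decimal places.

Social marginal cost = private MC + MEC = 35.56 + 0.97Q.
Set SMC = demand: 35.56 + 0.97Q = 93.62 - 4.14Q → Q* = 11.3620.

Q* = 11.36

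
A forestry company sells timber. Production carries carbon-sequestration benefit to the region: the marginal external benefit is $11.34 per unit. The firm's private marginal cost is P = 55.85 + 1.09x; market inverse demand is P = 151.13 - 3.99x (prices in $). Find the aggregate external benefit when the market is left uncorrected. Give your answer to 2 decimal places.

$212.69

Market equilibrium (private): 55.85 + 1.09x = 151.13 - 3.99x → x_m = 18.7559.
Total external benefit = MEB × x_m = 11.34 × 18.7559 = 212.6919.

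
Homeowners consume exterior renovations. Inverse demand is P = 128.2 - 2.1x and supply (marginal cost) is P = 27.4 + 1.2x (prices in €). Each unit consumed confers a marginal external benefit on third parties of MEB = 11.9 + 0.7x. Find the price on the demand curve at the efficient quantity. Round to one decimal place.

Social marginal benefit = demand + MEB = 140.1 - 1.4x.
Set SMB = MC: 140.1 - 1.4x = 27.4 + 1.2x → x* = 43.3462.
Consumer price on the demand curve at x*: 128.2 − 2.1×43.3462 = 37.1730.

P = €37.2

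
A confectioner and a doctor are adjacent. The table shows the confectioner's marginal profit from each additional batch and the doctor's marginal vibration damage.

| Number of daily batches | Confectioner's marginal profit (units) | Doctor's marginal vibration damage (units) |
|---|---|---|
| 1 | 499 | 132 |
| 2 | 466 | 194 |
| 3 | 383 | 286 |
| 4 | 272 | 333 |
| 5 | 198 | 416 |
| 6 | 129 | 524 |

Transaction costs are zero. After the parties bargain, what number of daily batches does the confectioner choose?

3

Bargaining reaches the level where marginal profit last exceeds marginal vibration damage.
That holds through level 3 (383 ≥ 286) but not at 4 (272 < 333).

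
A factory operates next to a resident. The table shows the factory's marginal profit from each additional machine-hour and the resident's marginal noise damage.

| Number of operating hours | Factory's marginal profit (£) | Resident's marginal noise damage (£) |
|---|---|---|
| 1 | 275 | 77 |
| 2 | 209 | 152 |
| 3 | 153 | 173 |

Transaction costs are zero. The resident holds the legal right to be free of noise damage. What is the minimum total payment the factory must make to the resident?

Efficient level: marginal profit ≥ marginal noise damage through level 2, so k* = 2.
With the resident holding the right, the factory must at least compensate total damage at k*: 77 + 152 = 229.

£229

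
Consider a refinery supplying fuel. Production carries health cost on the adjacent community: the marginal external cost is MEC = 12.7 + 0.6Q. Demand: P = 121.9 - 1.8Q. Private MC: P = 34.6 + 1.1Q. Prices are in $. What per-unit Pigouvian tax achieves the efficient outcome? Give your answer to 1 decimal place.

Social marginal cost = private MC + MEC = 47.3 + 1.7Q.
Set SMC = demand: 47.3 + 1.7Q = 121.9 - 1.8Q → Q* = 21.3143.
The Pigouvian tax equals MEC at Q*: 12.7 + 0.6×21.3143 = 25.4886.

tax = $25.5 per unit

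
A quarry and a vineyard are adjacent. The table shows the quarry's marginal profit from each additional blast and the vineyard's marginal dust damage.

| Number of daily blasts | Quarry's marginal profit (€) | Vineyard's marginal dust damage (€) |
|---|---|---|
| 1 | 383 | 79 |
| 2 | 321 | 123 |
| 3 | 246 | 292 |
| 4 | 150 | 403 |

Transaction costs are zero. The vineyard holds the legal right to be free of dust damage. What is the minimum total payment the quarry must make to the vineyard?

€202

Efficient level: marginal profit ≥ marginal dust damage through level 2, so k* = 2.
With the vineyard holding the right, the quarry must at least compensate total damage at k*: 79 + 123 = 202.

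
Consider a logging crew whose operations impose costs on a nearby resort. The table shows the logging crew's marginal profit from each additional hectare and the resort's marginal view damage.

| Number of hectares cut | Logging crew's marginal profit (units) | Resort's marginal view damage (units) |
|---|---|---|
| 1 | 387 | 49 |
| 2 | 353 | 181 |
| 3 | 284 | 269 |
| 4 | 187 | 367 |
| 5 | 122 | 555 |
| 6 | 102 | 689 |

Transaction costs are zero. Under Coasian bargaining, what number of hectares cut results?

3

Bargaining reaches the level where marginal profit last exceeds marginal view damage.
That holds through level 3 (284 ≥ 269) but not at 4 (187 < 367).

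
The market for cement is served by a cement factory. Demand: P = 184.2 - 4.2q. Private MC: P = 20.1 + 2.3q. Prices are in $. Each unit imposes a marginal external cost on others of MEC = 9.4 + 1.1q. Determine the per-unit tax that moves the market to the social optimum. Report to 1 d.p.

Social marginal cost = private MC + MEC = 29.5 + 3.4q.
Set SMC = demand: 29.5 + 3.4q = 184.2 - 4.2q → q* = 20.3553.
The Pigouvian tax equals MEC at q*: 9.4 + 1.1×20.3553 = 31.7908.

tax = $31.8 per unit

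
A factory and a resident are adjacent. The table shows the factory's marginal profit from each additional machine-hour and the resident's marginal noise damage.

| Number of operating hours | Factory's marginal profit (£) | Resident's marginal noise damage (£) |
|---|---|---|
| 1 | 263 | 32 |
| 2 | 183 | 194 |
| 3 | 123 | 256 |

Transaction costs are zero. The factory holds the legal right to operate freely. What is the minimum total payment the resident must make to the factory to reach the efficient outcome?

Left alone the factory would choose level 3 (marginal profit stays positive).
Efficient level: k* = 1 (marginal profit ≥ marginal noise damage through 1).
The resident must at least cover the factory's forgone profit from cutting 3→1: 183 + 123 = 306.

£306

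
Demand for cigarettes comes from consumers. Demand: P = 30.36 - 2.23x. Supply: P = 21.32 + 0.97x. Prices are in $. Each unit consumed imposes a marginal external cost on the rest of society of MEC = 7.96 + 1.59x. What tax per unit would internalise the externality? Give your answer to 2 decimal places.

tax = $8.32 per unit

Social marginal benefit = demand − MEC = 22.40 - 3.82x.
Set SMB = MC: 22.40 - 3.82x = 21.32 + 0.97x → x* = 0.2255.
The Pigouvian tax equals MEC at x*: 7.96 + 1.59×0.2255 = 8.3185.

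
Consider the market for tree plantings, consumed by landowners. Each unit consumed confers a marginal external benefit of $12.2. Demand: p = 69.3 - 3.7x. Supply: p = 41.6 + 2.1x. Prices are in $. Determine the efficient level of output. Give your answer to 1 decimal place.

Social marginal benefit = demand + MEB = 81.5 - 3.7x.
Set SMB = MC: 81.5 - 3.7x = 41.6 + 2.1x → x* = 6.8793.

x* = 6.9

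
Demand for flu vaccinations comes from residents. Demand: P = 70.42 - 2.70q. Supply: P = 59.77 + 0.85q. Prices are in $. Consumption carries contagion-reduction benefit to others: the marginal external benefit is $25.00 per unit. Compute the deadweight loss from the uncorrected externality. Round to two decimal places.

Market equilibrium (private): 59.77 + 0.85q = 70.42 - 2.70q → q_m = 3.0000.
Social marginal benefit = demand + MEB = 95.42 - 2.70q.
Set SMB = MC: 95.42 - 2.70q = 59.77 + 0.85q → q* = 10.0423.
Height of the DWL triangle at q_m is SMB(q_m) − MC(q_m) = MEB(q_m) = 25.0000.
DWL = ½ × 7.0423 × 25.0000 = 88.0288.

DWL = $88.03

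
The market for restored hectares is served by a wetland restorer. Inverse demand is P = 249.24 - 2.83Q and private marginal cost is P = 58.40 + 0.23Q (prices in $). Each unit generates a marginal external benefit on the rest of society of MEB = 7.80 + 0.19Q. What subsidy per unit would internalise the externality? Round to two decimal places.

subsidy = $20.95 per unit

Social marginal cost = private MC − MEB = 50.60 + 0.04Q.
Set SMC = demand: 50.60 + 0.04Q = 249.24 - 2.83Q → Q* = 69.2125.
The Pigouvian subsidy equals MEB at Q*: 7.80 + 0.19×69.2125 = 20.9504.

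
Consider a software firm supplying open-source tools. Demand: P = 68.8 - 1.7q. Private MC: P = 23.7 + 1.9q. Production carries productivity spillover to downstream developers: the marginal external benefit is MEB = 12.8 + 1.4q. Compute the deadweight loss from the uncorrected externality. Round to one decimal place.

DWL = 209.2

Market equilibrium (private): 23.7 + 1.9q = 68.8 - 1.7q → q_m = 12.5278.
Social marginal cost = private MC − MEB = 10.9 + 0.5q.
Set SMC = demand: 10.9 + 0.5q = 68.8 - 1.7q → q* = 26.3182.
Height of the DWL triangle at q_m is demand(q_m) − SMC(q_m) = MEB(q_m) = 30.3389.
DWL = ½ × 13.7904 × 30.3389 = 209.1928.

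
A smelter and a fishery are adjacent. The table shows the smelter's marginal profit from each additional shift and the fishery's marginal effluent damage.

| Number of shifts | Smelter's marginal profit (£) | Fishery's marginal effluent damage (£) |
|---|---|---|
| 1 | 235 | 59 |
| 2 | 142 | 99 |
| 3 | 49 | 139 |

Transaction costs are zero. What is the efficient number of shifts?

Bargaining reaches the level where marginal profit last exceeds marginal effluent damage.
That holds through level 2 (142 ≥ 99) but not at 3 (49 < 139).

2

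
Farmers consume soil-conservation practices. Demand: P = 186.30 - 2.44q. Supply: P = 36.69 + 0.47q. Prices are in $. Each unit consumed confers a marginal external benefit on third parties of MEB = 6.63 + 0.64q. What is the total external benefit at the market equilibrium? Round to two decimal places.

Market equilibrium (private): 36.69 + 0.47q = 186.30 - 2.44q → q_m = 51.4124.
Total external benefit = ∫₀^{q_m} (6.63 + 0.64q) dq = 6.63×51.4124 + ½×0.64×51.4124² = 1186.6994.

$1186.70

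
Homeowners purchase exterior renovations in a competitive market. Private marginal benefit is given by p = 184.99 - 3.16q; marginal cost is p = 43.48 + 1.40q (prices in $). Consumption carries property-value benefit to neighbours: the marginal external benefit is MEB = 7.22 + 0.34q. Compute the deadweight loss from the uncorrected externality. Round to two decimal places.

Market equilibrium (private): 43.48 + 1.40q = 184.99 - 3.16q → q_m = 31.0329.
Social marginal benefit = demand + MEB = 192.21 - 2.82q.
Set SMB = MC: 192.21 - 2.82q = 43.48 + 1.40q → q* = 35.2441.
Height of the DWL triangle at q_m is SMB(q_m) − MC(q_m) = MEB(q_m) = 17.7712.
DWL = ½ × 4.2112 × 17.7712 = 37.4190.

DWL = $37.42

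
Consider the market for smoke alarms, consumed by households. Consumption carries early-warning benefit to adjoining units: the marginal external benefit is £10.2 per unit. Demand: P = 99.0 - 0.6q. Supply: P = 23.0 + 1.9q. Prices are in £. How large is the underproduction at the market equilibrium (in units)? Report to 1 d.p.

4.1 units

Market equilibrium (private): 23.0 + 1.9q = 99.0 - 0.6q → q_m = 30.4000.
Social marginal benefit = demand + MEB = 109.2 - 0.6q.
Set SMB = MC: 109.2 - 0.6q = 23.0 + 1.9q → q* = 34.4800.
Gap = |30.4000 − 34.4800| = 4.0800.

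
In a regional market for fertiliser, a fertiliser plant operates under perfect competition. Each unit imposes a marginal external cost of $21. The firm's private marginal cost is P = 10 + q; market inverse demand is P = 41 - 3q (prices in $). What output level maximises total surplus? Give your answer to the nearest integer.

Social marginal cost = private MC + MEC = 31 + q.
Set SMC = demand: 31 + q = 41 - 3q → q* = 2.5000.

q* = 3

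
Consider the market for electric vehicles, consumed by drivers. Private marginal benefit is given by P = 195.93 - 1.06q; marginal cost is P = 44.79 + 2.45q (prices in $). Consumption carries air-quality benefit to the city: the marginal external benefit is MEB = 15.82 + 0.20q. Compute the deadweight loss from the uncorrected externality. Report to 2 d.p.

DWL = $90.17

Market equilibrium (private): 44.79 + 2.45q = 195.93 - 1.06q → q_m = 43.0598.
Social marginal benefit = demand + MEB = 211.75 - 0.86q.
Set SMB = MC: 211.75 - 0.86q = 44.79 + 2.45q → q* = 50.4411.
Between q* and q_m the wedge SMB − MC runs linearly from 0 to MEB(q_m), so the loss is a triangle.
DWL = ½ × 7.3813 × 24.4320 = 90.1700.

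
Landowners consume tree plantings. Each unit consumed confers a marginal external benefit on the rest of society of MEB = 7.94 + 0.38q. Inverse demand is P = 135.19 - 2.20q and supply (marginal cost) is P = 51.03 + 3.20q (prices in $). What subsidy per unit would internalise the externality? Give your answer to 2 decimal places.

Social marginal benefit = demand + MEB = 143.13 - 1.82q.
Set SMB = MC: 143.13 - 1.82q = 51.03 + 3.20q → q* = 18.3466.
The Pigouvian subsidy equals MEB at q*: 7.94 + 0.38×18.3466 = 14.9117.

subsidy = $14.91 per unit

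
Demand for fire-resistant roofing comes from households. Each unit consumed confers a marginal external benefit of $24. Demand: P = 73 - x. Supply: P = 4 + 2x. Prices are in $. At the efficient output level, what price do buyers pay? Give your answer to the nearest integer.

P = $42

Social marginal benefit = demand + MEB = 97 - x.
Set SMB = MC: 97 - x = 4 + 2x → x* = 31.0000.
Consumer price on the demand curve at x*: 73 − 1×31.0000 = 42.0000.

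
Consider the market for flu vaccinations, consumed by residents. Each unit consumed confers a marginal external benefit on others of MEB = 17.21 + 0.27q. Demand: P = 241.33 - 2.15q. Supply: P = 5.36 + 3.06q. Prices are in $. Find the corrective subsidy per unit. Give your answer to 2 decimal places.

Social marginal benefit = demand + MEB = 258.54 - 1.88q.
Set SMB = MC: 258.54 - 1.88q = 5.36 + 3.06q → q* = 51.2510.
The Pigouvian subsidy equals MEB at q*: 17.21 + 0.27×51.2510 = 31.0478.

subsidy = $31.05 per unit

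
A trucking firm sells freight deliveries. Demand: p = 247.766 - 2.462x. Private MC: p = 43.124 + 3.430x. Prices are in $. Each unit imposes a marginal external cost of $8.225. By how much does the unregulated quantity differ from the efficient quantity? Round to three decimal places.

Market equilibrium (private): 43.124 + 3.430x = 247.766 - 2.462x → x_m = 34.7322.
Social marginal cost = private MC + MEC = 51.349 + 3.430x.
Set SMC = demand: 51.349 + 3.430x = 247.766 - 2.462x → x* = 33.3362.
Gap = |34.7322 − 33.3362| = 1.3960.

1.396 units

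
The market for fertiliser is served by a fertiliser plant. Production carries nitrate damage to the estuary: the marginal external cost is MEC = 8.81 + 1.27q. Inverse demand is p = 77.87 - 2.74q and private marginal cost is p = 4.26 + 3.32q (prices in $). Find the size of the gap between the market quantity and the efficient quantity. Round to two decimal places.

3.31 units

Market equilibrium (private): 4.26 + 3.32q = 77.87 - 2.74q → q_m = 12.1469.
Social marginal cost = private MC + MEC = 13.07 + 4.59q.
Set SMC = demand: 13.07 + 4.59q = 77.87 - 2.74q → q* = 8.8404.
Gap = |12.1469 − 8.8404| = 3.3065.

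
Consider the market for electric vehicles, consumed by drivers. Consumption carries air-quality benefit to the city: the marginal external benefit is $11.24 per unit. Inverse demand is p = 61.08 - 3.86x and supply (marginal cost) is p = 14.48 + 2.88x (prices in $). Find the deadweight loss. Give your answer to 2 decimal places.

DWL = $9.37

Market equilibrium (private): 14.48 + 2.88x = 61.08 - 3.86x → x_m = 6.9139.
Social marginal benefit = demand + MEB = 72.32 - 3.86x.
Set SMB = MC: 72.32 - 3.86x = 14.48 + 2.88x → x* = 8.5816.
The welfare-loss triangle has base |x_m − x*| and height MEB(x_m) (the vertical gap between SMB and MC is zero at x* and MEB at x_m).
DWL = ½ × 1.6677 × 11.2400 = 9.3725.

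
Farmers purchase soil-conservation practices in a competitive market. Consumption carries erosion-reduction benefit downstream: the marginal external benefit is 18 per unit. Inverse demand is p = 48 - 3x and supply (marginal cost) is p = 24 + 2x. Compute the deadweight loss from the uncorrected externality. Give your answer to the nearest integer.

Market equilibrium (private): 24 + 2x = 48 - 3x → x_m = 4.8000.
Social marginal benefit = demand + MEB = 66 - 3x.
Set SMB = MC: 66 - 3x = 24 + 2x → x* = 8.4000.
Height of the DWL triangle at x_m is SMB(x_m) − MC(x_m) = MEB(x_m) = 18.0000.
DWL = ½ × 3.6000 × 18.0000 = 32.4000.

DWL = 32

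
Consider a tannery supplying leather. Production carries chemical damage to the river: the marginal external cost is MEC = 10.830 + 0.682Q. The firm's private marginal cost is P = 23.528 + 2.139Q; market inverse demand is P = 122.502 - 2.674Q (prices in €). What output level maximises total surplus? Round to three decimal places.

Social marginal cost = private MC + MEC = 34.358 + 2.821Q.
Set SMC = demand: 34.358 + 2.821Q = 122.502 - 2.674Q → Q* = 16.0408.

Q* = 16.041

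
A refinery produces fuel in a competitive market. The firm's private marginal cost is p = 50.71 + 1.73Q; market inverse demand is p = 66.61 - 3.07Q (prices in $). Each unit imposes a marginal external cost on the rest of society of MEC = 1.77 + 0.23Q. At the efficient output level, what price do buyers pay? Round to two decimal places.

Social marginal cost = private MC + MEC = 52.48 + 1.96Q.
Set SMC = demand: 52.48 + 1.96Q = 66.61 - 3.07Q → Q* = 2.8091.
Consumer price on the demand curve at Q*: 66.61 − 3.07×2.8091 = 57.9861.

P = $57.99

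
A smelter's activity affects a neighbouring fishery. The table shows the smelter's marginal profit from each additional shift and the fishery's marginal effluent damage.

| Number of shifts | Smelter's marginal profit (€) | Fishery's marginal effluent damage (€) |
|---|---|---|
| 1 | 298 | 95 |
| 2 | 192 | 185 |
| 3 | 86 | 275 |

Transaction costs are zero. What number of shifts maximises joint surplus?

2

Bargaining reaches the level where marginal profit last exceeds marginal effluent damage.
That holds through level 2 (192 ≥ 185) but not at 3 (86 < 275).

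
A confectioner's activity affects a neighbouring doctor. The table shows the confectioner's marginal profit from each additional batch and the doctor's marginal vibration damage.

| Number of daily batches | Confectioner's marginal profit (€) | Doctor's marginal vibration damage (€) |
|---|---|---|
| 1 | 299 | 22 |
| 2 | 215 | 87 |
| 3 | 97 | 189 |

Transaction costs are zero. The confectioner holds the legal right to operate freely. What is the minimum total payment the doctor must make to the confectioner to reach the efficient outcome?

€97

Left alone the confectioner would choose level 3 (marginal profit stays positive).
Efficient level: k* = 2 (marginal profit ≥ marginal vibration damage through 2).
The doctor must at least cover the confectioner's forgone profit from cutting 3→2: 97 = 97.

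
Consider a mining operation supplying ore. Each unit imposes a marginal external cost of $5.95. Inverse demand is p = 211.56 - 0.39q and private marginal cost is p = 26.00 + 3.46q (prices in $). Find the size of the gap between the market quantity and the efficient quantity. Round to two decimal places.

1.55 units

Market equilibrium (private): 26.00 + 3.46q = 211.56 - 0.39q → q_m = 48.1974.
Social marginal cost = private MC + MEC = 31.95 + 3.46q.
Set SMC = demand: 31.95 + 3.46q = 211.56 - 0.39q → q* = 46.6519.
Gap = |48.1974 − 46.6519| = 1.5455.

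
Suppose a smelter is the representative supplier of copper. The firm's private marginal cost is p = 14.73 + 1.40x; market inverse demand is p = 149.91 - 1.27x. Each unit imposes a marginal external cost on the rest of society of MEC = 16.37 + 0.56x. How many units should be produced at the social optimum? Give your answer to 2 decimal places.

Social marginal cost = private MC + MEC = 31.10 + 1.96x.
Set SMC = demand: 31.10 + 1.96x = 149.91 - 1.27x → x* = 36.7833.

x* = 36.78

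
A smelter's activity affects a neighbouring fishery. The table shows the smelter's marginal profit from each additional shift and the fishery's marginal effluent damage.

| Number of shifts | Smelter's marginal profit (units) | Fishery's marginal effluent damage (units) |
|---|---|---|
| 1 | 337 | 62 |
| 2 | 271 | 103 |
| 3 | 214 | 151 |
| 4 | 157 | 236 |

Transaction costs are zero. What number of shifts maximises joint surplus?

Bargaining reaches the level where marginal profit last exceeds marginal effluent damage.
That holds through level 3 (214 ≥ 151) but not at 4 (157 < 236).

3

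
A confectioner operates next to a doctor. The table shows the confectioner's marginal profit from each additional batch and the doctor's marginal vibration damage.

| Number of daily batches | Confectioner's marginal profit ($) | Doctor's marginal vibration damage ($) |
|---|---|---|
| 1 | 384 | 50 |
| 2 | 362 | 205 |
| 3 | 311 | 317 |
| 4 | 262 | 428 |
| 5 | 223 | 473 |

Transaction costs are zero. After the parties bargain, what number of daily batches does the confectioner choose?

Bargaining reaches the level where marginal profit last exceeds marginal vibration damage.
That holds through level 2 (362 ≥ 205) but not at 3 (311 < 317).

2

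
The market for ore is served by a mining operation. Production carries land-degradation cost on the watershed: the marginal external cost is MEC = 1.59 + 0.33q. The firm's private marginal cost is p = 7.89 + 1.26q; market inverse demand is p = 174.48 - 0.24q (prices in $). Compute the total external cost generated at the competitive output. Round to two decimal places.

$2211.75

Market equilibrium (private): 7.89 + 1.26q = 174.48 - 0.24q → q_m = 111.0600.
Total external cost = ∫₀^{q_m} (1.59 + 0.33q) dq = 1.59×111.0600 + ½×0.33×111.0600² = 2211.7488.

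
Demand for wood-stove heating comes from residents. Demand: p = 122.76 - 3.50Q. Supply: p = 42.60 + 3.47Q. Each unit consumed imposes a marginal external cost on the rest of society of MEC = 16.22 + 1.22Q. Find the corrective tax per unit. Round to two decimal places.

tax = 25.74 per unit

Social marginal benefit = demand − MEC = 106.54 - 4.72Q.
Set SMB = MC: 106.54 - 4.72Q = 42.60 + 3.47Q → Q* = 7.8071.
The Pigouvian tax equals MEC at Q*: 16.22 + 1.22×7.8071 = 25.7447.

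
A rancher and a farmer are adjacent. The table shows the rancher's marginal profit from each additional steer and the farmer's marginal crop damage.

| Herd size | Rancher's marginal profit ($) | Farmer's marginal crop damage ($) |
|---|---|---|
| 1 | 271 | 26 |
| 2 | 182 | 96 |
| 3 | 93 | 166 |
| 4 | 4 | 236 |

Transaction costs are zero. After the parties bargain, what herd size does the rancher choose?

2

Bargaining reaches the level where marginal profit last exceeds marginal crop damage.
That holds through level 2 (182 ≥ 96) but not at 3 (93 < 166).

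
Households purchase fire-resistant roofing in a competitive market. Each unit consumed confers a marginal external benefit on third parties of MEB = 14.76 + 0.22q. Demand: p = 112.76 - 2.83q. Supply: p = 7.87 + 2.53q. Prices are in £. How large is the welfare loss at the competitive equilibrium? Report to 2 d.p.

DWL = £35.36

Market equilibrium (private): 7.87 + 2.53q = 112.76 - 2.83q → q_m = 19.5690.
Social marginal benefit = demand + MEB = 127.52 - 2.61q.
Set SMB = MC: 127.52 - 2.61q = 7.87 + 2.53q → q* = 23.2782.
Between q* and q_m the wedge SMB − MC runs linearly from 0 to MEB(q_m), so the loss is a triangle.
DWL = ½ × 3.7092 × 19.0652 = 35.3583.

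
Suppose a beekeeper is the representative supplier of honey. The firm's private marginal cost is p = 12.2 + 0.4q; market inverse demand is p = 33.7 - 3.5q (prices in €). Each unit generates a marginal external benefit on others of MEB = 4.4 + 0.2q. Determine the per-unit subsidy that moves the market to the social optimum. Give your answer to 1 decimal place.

Social marginal cost = private MC − MEB = 7.8 + 0.2q.
Set SMC = demand: 7.8 + 0.2q = 33.7 - 3.5q → q* = 7.0000.
The Pigouvian subsidy equals MEB at q*: 4.4 + 0.2×7.0000 = 5.8000.

subsidy = €5.8 per unit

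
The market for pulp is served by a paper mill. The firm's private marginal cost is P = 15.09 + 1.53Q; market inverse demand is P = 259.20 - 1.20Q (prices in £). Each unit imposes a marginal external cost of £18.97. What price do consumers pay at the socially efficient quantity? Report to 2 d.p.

P = £160.24

Social marginal cost = private MC + MEC = 34.06 + 1.53Q.
Set SMC = demand: 34.06 + 1.53Q = 259.20 - 1.20Q → Q* = 82.4689.
Consumer price on the demand curve at Q*: 259.20 − 1.20×82.4689 = 160.2373.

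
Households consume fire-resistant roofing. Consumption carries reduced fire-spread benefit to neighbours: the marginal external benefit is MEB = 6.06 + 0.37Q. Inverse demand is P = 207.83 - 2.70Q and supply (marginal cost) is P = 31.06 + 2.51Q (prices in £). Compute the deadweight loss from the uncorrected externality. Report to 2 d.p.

DWL = £35.79

Market equilibrium (private): 31.06 + 2.51Q = 207.83 - 2.70Q → Q_m = 33.9290.
Social marginal benefit = demand + MEB = 213.89 - 2.33Q.
Set SMB = MC: 213.89 - 2.33Q = 31.06 + 2.51Q → Q* = 37.7748.
Height of the DWL triangle at Q_m is SMB(Q_m) − MC(Q_m) = MEB(Q_m) = 18.6137.
DWL = ½ × 3.8458 × 18.6137 = 35.7923.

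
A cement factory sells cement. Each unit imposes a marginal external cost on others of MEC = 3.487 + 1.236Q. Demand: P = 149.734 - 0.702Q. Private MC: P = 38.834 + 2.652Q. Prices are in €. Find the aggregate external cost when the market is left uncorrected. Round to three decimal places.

€790.953

Market equilibrium (private): 38.834 + 2.652Q = 149.734 - 0.702Q → Q_m = 33.0650.
Total external cost = ∫₀^{Q_m} (3.487 + 1.236Q) dQ = 3.487×33.0650 + ½×1.236×33.0650² = 790.9535.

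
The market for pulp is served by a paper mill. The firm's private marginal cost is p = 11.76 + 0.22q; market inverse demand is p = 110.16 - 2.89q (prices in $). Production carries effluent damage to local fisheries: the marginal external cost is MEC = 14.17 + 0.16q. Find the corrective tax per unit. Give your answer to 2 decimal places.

Social marginal cost = private MC + MEC = 25.93 + 0.38q.
Set SMC = demand: 25.93 + 0.38q = 110.16 - 2.89q → q* = 25.7584.
The Pigouvian tax equals MEC at q*: 14.17 + 0.16×25.7584 = 18.2913.

tax = $18.29 per unit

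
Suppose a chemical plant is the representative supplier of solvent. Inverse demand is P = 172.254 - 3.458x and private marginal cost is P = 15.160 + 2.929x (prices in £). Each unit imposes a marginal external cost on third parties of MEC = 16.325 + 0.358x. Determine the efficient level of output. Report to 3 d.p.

Social marginal cost = private MC + MEC = 31.485 + 3.287x.
Set SMC = demand: 31.485 + 3.287x = 172.254 - 3.458x → x* = 20.8701.

x* = 20.870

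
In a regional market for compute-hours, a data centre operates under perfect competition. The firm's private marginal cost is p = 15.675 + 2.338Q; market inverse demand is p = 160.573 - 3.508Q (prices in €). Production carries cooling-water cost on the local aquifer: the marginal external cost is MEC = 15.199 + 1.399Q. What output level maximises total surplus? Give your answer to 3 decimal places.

Q* = 17.902

Social marginal cost = private MC + MEC = 30.874 + 3.737Q.
Set SMC = demand: 30.874 + 3.737Q = 160.573 - 3.508Q → Q* = 17.9019.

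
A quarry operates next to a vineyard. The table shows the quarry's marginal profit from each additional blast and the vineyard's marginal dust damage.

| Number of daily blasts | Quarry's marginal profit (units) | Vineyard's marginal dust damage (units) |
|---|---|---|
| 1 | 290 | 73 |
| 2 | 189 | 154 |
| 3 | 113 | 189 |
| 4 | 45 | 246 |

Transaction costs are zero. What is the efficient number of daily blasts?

2

Bargaining reaches the level where marginal profit last exceeds marginal dust damage.
That holds through level 2 (189 ≥ 154) but not at 3 (113 < 189).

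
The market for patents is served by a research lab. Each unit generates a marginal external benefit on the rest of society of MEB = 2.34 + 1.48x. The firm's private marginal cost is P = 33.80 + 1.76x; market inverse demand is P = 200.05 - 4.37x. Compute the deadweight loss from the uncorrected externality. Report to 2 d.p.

Market equilibrium (private): 33.80 + 1.76x = 200.05 - 4.37x → x_m = 27.1207.
Social marginal cost = private MC − MEB = 31.46 + 0.28x.
Set SMC = demand: 31.46 + 0.28x = 200.05 - 4.37x → x* = 36.2559.
The welfare-loss triangle has base |x_m − x*| and height MEB(x_m) (the vertical gap between SMC and demand is zero at x* and MEB at x_m).
DWL = ½ × 9.1352 × 42.4787 = 194.0257.

DWL = 194.03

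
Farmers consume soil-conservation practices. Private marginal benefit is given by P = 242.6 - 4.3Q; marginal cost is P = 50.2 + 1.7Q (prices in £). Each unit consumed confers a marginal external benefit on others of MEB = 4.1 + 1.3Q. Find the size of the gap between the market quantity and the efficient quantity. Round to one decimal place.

Market equilibrium (private): 50.2 + 1.7Q = 242.6 - 4.3Q → Q_m = 32.0667.
Social marginal benefit = demand + MEB = 246.7 - 3.0Q.
Set SMB = MC: 246.7 - 3.0Q = 50.2 + 1.7Q → Q* = 41.8085.
Gap = |32.0667 − 41.8085| = 9.7418.

9.7 units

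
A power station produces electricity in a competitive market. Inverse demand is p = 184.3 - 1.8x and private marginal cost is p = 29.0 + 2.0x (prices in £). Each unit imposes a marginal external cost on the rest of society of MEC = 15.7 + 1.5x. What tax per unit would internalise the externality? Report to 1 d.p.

tax = £55.2 per unit

Social marginal cost = private MC + MEC = 44.7 + 3.5x.
Set SMC = demand: 44.7 + 3.5x = 184.3 - 1.8x → x* = 26.3396.
The Pigouvian tax equals MEC at x*: 15.7 + 1.5×26.3396 = 55.2094.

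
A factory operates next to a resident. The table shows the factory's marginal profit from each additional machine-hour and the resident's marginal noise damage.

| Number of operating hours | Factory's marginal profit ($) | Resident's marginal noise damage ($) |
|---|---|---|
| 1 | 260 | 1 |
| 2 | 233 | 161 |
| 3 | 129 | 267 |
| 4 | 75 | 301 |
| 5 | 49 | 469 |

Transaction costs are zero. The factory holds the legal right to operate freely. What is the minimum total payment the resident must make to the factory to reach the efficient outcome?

Left alone the factory would choose level 5 (marginal profit stays positive).
Efficient level: k* = 2 (marginal profit ≥ marginal noise damage through 2).
The resident must at least cover the factory's forgone profit from cutting 5→2: 129 + 75 + 49 = 253.

$253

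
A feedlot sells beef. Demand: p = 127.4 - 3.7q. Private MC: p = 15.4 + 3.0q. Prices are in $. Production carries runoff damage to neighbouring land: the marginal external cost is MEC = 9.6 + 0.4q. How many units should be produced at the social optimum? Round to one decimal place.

q* = 14.4

Social marginal cost = private MC + MEC = 25.0 + 3.4q.
Set SMC = demand: 25.0 + 3.4q = 127.4 - 3.7q → q* = 14.4225.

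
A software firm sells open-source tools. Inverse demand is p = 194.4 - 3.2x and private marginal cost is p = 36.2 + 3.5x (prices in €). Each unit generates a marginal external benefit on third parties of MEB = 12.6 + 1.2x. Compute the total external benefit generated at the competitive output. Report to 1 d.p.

€632.0

Market equilibrium (private): 36.2 + 3.5x = 194.4 - 3.2x → x_m = 23.6119.
Total external benefit = ∫₀^{x_m} (12.6 + 1.2x) dx = 12.6×23.6119 + ½×1.2×23.6119² = 632.0230.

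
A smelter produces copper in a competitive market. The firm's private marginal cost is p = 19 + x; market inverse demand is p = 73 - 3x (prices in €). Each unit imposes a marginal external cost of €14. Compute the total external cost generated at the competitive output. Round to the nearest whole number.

Market equilibrium (private): 19 + x = 73 - 3x → x_m = 13.5000.
Total external cost = MEC × x_m = 14 × 13.5000 = 189.0000.

€189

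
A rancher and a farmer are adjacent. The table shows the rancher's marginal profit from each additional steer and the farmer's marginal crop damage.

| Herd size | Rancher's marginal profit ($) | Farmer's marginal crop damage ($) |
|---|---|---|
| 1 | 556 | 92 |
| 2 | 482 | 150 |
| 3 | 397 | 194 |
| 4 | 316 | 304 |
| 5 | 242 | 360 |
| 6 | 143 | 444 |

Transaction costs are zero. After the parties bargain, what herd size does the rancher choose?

4

Bargaining reaches the level where marginal profit last exceeds marginal crop damage.
That holds through level 4 (316 ≥ 304) but not at 5 (242 < 360).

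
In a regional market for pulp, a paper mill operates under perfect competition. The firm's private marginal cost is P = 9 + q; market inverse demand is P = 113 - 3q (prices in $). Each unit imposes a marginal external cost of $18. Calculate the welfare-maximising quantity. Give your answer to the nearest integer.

Social marginal cost = private MC + MEC = 27 + q.
Set SMC = demand: 27 + q = 113 - 3q → q* = 21.5000.

q* = 22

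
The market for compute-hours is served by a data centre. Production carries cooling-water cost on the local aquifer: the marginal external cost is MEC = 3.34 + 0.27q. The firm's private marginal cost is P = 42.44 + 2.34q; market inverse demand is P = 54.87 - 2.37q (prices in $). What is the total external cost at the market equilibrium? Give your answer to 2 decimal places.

Market equilibrium (private): 42.44 + 2.34q = 54.87 - 2.37q → q_m = 2.6391.
Total external cost = ∫₀^{q_m} (3.34 + 0.27q) dq = 3.34×2.6391 + ½×0.27×2.6391² = 9.7548.

$9.75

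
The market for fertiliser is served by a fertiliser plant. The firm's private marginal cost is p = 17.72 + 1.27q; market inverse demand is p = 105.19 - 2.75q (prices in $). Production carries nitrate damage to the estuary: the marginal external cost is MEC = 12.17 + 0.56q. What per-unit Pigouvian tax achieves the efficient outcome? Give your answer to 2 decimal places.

tax = $21.38 per unit

Social marginal cost = private MC + MEC = 29.89 + 1.83q.
Set SMC = demand: 29.89 + 1.83q = 105.19 - 2.75q → q* = 16.4410.
The Pigouvian tax equals MEC at q*: 12.17 + 0.56×16.4410 = 21.3770.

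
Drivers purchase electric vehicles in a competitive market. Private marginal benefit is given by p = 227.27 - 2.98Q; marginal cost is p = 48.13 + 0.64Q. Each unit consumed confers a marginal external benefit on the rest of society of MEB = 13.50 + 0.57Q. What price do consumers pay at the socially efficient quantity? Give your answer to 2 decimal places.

Social marginal benefit = demand + MEB = 240.77 - 2.41Q.
Set SMB = MC: 240.77 - 2.41Q = 48.13 + 0.64Q → Q* = 63.1607.
Consumer price on the demand curve at Q*: 227.27 − 2.98×63.1607 = 39.0511.

P = 39.05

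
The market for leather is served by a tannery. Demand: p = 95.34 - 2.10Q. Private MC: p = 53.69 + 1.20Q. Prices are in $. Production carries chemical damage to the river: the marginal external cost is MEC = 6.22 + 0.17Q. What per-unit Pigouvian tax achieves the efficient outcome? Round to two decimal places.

tax = $7.96 per unit

Social marginal cost = private MC + MEC = 59.91 + 1.37Q.
Set SMC = demand: 59.91 + 1.37Q = 95.34 - 2.10Q → Q* = 10.2104.
The Pigouvian tax equals MEC at Q*: 6.22 + 0.17×10.2104 = 7.9558.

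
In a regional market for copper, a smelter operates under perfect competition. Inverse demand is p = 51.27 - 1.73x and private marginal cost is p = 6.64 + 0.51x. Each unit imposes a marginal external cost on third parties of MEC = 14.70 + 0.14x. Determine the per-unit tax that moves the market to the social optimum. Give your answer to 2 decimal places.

tax = 16.46 per unit

Social marginal cost = private MC + MEC = 21.34 + 0.65x.
Set SMC = demand: 21.34 + 0.65x = 51.27 - 1.73x → x* = 12.5756.
The Pigouvian tax equals MEC at x*: 14.70 + 0.14×12.5756 = 16.4606.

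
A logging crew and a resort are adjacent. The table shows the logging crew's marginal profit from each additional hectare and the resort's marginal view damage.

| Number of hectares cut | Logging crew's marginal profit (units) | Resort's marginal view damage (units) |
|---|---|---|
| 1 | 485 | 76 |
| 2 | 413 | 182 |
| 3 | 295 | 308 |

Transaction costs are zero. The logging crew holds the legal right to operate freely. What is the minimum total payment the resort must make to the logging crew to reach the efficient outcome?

295

Left alone the logging crew would choose level 3 (marginal profit stays positive).
Efficient level: k* = 2 (marginal profit ≥ marginal view damage through 2).
The resort must at least cover the logging crew's forgone profit from cutting 3→2: 295 = 295.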